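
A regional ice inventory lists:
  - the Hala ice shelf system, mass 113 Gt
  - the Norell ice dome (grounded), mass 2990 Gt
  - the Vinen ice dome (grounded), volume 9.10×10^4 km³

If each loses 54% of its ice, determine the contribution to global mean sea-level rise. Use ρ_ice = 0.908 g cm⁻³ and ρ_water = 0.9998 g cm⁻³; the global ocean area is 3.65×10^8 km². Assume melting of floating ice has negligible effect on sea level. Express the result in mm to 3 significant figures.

≈ 127 mm

The Hala ice shelf system is floating and already displaces its own weight of water, so its melt adds essentially nothing to sea level.
Norell: 0.54 × 2990 Gt = 1.615×10^15 kg; dividing by ρ_w = 0.9998 g cm⁻³ = 999.8 kg m⁻³ gives 1.615×10^12 m³ of water.
Vinen: 0.54 × 9.10×10^4 km³ × (908/999.8) = 4.463×10^4 km³ of water.
Total added water ≈ 4.624×10^13 m³ over 3.65×10^14 m² → Δh = 0.127 m = 127 mm.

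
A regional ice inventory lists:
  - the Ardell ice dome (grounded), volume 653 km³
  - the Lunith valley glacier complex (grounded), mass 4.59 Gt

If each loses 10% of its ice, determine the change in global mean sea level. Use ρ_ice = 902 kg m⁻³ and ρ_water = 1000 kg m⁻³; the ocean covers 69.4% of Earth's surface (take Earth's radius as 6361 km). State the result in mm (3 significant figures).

Ardell: 0.1 × 653 km³ × (902/1000) = 58.90 km³ of water.
Lunith: 0.1 × 4.59 Gt = 4.590×10^11 kg; dividing by ρ_w = 1000 kg m⁻³ gives 4.590×10^8 m³ of water.
Total added water ≈ 5.936×10^10 m³ over 3.53×10^14 m² → Δh = 1.68×10^-4 m = 0.168 mm.

≈ 0.168 mm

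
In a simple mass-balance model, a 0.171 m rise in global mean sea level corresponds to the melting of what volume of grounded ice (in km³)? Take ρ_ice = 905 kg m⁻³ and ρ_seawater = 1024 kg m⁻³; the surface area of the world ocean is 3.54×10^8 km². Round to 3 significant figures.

≈ 6.85×10^4 km³

Required water volume = Δh × A = 0.171 m × 3.54×10^14 m² = 6.053×10^13 m³ = 6.053×10^4 km³.
Ice volume = water volume × ρ_w/ρ_ice = 6.053×10^4 × 1024/905 = 6.85×10^4 km³.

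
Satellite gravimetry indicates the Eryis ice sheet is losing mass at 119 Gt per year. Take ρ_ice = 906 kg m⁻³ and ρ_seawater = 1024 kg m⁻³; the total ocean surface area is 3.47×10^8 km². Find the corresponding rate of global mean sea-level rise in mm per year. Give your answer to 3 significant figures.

ρ_w = 1024 kg m⁻³. Annual water volume added = 119 Gt / ρ_w = 1.190×10^14 kg / 1024 kg m⁻³ = 1.162×10^11 m³.
Δh per year = 1.162×10^11 / 3.47×10^14 = 3.35×10^-4 m = 0.335 mm.

≈ 0.335 mm/yr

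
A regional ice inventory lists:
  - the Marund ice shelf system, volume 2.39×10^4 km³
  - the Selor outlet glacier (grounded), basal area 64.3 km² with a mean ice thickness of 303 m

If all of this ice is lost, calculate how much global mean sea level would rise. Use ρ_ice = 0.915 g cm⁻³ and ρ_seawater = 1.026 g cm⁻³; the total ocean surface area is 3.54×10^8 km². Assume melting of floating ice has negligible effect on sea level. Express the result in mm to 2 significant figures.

The Marund ice shelf system is floating and already displaces its own weight of water, so its melt adds essentially nothing to sea level.
Selor: ice volume = 64.3 km² × 303 m = 19.48 km³; 19.48 × (915/1026) = 17.38 km³ of water.
Total added water ≈ 1.738×10^10 m³ over 3.54×10^14 m² → Δh = 4.91×10^-5 m = 0.049 mm.

≈ 0.049 mm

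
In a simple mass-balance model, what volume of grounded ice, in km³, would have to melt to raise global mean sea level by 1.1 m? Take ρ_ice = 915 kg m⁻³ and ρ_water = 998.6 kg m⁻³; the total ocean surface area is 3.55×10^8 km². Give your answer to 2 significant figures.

Required water volume = Δh × A = 1.1 m × 3.55×10^14 m² = 3.905×10^14 m³ = 3.905×10^5 km³.
Ice volume = water volume × ρ_w/ρ_ice = 3.905×10^5 × 998.6/915 = 4.3×10^5 km³.

≈ 4.3×10^5 km³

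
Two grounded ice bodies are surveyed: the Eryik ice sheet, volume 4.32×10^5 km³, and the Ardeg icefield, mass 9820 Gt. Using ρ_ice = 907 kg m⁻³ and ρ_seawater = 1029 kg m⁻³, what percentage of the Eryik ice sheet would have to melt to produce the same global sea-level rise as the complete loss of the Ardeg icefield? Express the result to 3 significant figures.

≈ 2.51 %

Equal sea-level rise means equal mass of meltwater, i.e. equal mass of ice lost.
Ice mass of Ardeg: 9.820×10^15 kg; ice mass of Eryik: 3.918×10^17 kg.
Fraction required = 9.820×10^15 / 3.918×10^17 = 0.0251 → 2.51 %.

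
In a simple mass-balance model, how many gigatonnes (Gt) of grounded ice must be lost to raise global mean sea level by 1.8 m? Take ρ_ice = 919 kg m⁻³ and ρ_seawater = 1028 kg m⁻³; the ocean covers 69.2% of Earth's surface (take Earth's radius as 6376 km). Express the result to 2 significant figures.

≈ 6.5×10^5 Gt

Required water volume = Δh × A = 1.8 m × 3.54×10^14 m² = 6.363×10^14 m³.
ρ_w = 1028 kg m⁻³, so the mass of water = 6.363×10^14 m³ × 1028 kg m⁻³ = 6.542×10^17 kg = 6.5×10^5 Gt (and the same mass of ice, by conservation).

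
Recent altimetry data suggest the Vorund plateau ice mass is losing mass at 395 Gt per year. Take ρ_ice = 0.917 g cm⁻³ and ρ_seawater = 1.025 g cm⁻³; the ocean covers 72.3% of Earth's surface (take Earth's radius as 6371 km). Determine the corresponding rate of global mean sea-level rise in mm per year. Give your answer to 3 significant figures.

ρ_w = 1.025 g cm⁻³ = 1025 kg m⁻³. Annual water volume added = 395 Gt / ρ_w = 3.950×10^14 kg / 1025 kg m⁻³ = 3.854×10^11 m³.
Δh per year = 3.854×10^11 / 3.69×10^14 = 1.04×10^-3 m = 1.04 mm.

≈ 1.04 mm/yr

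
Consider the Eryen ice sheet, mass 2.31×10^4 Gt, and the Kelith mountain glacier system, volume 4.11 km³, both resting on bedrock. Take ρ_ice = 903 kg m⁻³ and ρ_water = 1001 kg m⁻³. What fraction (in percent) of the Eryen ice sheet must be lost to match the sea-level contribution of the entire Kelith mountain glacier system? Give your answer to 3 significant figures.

≈ 0.0161 %

Equal sea-level rise means equal mass of meltwater, i.e. equal mass of ice lost.
Ice mass of Kelith: 3.711×10^12 kg; ice mass of Eryen: 2.310×10^16 kg.
Fraction required = 3.711×10^12 / 2.310×10^16 = 1.61×10^-4 → 0.0161 %.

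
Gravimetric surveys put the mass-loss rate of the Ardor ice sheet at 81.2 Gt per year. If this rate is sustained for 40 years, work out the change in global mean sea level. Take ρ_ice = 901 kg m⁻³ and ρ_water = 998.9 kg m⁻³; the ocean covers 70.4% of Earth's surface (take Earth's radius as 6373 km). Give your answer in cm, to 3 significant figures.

Total mass lost = 81.2 Gt/yr × 40 yr = 3248 Gt = 3.248×10^15 kg.
ρ_w = 998.9 kg m⁻³, so water volume = 3.248×10^15 / 998.9 = 3.252×10^12 m³.
Δh = 3.252×10^12 / 3.59×10^14 = 9.05×10^-3 m = 0.905 cm.

≈ 0.905 cm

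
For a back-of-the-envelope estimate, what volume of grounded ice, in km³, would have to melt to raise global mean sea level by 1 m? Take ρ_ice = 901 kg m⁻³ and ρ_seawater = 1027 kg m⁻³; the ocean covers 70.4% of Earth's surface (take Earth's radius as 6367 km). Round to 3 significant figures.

Required water volume = Δh × A = 1 m × 3.59×10^14 m² = 3.586×10^14 m³ = 3.586×10^5 km³.
Ice volume = water volume × ρ_w/ρ_ice = 3.586×10^5 × 1027/901 = 4.09×10^5 km³.

≈ 4.09×10^5 km³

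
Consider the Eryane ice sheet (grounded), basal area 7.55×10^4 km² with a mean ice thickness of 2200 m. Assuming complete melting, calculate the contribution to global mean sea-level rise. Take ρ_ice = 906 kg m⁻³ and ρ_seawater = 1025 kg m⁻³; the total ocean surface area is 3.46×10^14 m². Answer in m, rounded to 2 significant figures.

≈ 0.42 m

Eryane: ice volume = 7.55×10^4 km² × 2200 m = 1.661×10^5 km³; 1.661×10^5 × (906/1025) = 1.468×10^5 km³ of water.
Spread over 3.46×10^14 m² of ocean, Δh = 1.468×10^14 / 3.46×10^14 = 0.424 m.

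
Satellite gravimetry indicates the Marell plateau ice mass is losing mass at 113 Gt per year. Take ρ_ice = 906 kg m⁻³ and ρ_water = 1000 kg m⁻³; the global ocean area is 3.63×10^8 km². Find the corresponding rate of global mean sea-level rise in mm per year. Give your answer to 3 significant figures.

≈ 0.311 mm/yr

ρ_w = 1000 kg m⁻³. Annual water volume added = 113 Gt / ρ_w = 1.130×10^14 kg / 1000 kg m⁻³ = 1.130×10^11 m³.
Δh per year = 1.130×10^11 / 3.63×10^14 = 3.11×10^-4 m = 0.311 mm.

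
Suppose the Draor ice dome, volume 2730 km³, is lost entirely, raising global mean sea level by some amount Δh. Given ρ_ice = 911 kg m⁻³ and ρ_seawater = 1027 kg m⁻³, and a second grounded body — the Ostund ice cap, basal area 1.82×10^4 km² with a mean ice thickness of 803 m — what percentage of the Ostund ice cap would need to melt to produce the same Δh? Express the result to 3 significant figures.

≈ 18.7 %

Equal sea-level rise means equal mass of meltwater, i.e. equal mass of ice lost.
Ice mass of Draor: 2.487×10^15 kg; ice mass of Ostund: 1.331×10^16 kg.
Fraction required = 2.487×10^15 / 1.331×10^16 = 0.187 → 18.7 %.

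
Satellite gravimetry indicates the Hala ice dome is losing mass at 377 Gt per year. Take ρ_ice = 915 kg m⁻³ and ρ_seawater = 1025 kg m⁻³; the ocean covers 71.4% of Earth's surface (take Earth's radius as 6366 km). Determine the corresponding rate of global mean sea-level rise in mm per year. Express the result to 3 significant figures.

ρ_w = 1025 kg m⁻³. Annual water volume added = 377 Gt / ρ_w = 3.770×10^14 kg / 1025 kg m⁻³ = 3.678×10^11 m³.
Δh per year = 3.678×10^11 / 3.64×10^14 = 1.01×10^-3 m = 1.01 mm.

≈ 1.01 mm/yr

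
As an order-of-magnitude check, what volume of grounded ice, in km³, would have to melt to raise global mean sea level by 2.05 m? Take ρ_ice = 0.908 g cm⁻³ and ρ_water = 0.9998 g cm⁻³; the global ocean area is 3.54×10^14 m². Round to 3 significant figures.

≈ 7.99×10^5 km³

Required water volume = Δh × A = 2.05 m × 3.54×10^14 m² = 7.257×10^14 m³ = 7.257×10^5 km³.
Ice volume = water volume × ρ_w/ρ_ice = 7.257×10^5 × 999.8/908 = 7.99×10^5 km³.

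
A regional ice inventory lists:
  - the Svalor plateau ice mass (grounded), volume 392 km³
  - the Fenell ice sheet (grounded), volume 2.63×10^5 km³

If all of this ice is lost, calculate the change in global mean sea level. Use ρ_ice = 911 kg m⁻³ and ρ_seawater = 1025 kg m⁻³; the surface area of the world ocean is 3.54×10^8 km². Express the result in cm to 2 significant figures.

≈ 66 cm

Svalor: 392 km³ × (911/1025) = 348.4 km³ of water.
Fenell: 2.63×10^5 km³ × (911/1025) = 2.337×10^5 km³ of water.
Total added water ≈ 2.341×10^14 m³ over 3.54×10^14 m² → Δh = 0.661 m = 66 cm.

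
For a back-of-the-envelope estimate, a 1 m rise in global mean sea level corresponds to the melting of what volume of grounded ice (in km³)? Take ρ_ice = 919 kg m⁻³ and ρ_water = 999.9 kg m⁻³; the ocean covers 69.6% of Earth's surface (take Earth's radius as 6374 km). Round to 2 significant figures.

Required water volume = Δh × A = 1 m × 3.55×10^14 m² = 3.553×10^14 m³ = 3.553×10^5 km³.
Ice volume = water volume × ρ_w/ρ_ice = 3.553×10^5 × 999.9/919 = 3.9×10^5 km³.

≈ 3.9×10^5 km³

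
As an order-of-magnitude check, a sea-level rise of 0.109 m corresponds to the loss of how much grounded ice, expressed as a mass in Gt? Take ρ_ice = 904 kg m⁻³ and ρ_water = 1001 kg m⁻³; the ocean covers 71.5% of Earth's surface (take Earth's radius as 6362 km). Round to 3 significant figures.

Required water volume = Δh × A = 0.109 m × 3.64×10^14 m² = 3.964×10^13 m³.
ρ_w = 1001 kg m⁻³, so the mass of water = 3.964×10^13 m³ × 1001 kg m⁻³ = 3.968×10^16 kg = 3.97×10^4 Gt (and the same mass of ice, by conservation).

≈ 3.97×10^4 Gt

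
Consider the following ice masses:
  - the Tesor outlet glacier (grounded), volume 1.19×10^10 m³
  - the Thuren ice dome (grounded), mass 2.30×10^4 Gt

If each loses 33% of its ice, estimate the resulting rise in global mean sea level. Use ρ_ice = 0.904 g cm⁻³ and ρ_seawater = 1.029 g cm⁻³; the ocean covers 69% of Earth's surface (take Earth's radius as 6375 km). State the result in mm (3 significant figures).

≈ 20.9 mm

Tesor: 0.33 × 1.19×10^10 m³ × (904/1029) = 3.450×10^9 m³ of water.
Thuren: 0.33 × 2.30×10^4 Gt = 7.590×10^15 kg; dividing by ρ_w = 1.029 g cm⁻³ = 1029 kg m⁻³ gives 7.376×10^12 m³ of water.
Total added water ≈ 7.380×10^12 m³ over 3.52×10^14 m² → Δh = 0.0209 m = 20.9 mm.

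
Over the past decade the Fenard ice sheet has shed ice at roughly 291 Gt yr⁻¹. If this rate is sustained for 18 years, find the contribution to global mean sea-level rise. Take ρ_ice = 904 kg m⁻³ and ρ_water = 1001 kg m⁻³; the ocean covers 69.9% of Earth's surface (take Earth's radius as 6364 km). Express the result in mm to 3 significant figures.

Total mass lost = 291 Gt/yr × 18 yr = 5238 Gt = 5.238×10^15 kg.
ρ_w = 1001 kg m⁻³, so water volume = 5.238×10^15 / 1001 = 5.233×10^12 m³.
Δh = 5.233×10^12 / 3.56×10^14 = 0.0147 m = 14.7 mm.

≈ 14.7 mm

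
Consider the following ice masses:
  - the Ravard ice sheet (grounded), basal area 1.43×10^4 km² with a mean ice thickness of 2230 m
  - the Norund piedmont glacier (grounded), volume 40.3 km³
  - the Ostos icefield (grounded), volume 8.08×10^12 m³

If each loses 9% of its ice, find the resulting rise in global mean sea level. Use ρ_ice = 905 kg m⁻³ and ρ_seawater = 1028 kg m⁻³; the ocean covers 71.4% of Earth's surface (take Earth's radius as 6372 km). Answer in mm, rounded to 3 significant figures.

≈ 8.70 mm

Ravard: ice volume = 1.43×10^4 km² × 2230 m = 3.189×10^4 km³; 0.09 × 3.189×10^4 × (905/1028) = 2527 km³ of water.
Norund: 0.09 × 40.3 km³ × (905/1028) = 3.193 km³ of water.
Ostos: 0.09 × 8.08×10^12 m³ × (905/1028) = 6.402×10^11 m³ of water.
Total added water ≈ 3.170×10^12 m³ over 3.64×10^14 m² → Δh = 8.70×10^-3 m = 8.70 mm.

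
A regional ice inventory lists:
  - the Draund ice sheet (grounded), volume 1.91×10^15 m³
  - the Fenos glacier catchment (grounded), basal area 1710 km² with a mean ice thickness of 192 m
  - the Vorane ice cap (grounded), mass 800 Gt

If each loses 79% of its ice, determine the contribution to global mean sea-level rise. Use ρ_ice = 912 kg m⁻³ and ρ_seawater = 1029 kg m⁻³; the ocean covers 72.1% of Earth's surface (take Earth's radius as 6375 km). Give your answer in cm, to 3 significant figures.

Draund: 0.79 × 1.91×10^15 m³ × (912/1029) = 1.337×10^15 m³ of water.
Fenos: ice volume = 1710 km² × 192 m = 328.3 km³; 0.79 × 328.3 × (912/1029) = 229.9 km³ of water.
Vorane: 0.79 × 800 Gt = 6.320×10^14 kg; dividing by ρ_w = 1029 kg m⁻³ gives 6.142×10^11 m³ of water.
Total added water ≈ 1.338×10^15 m³ over 3.68×10^14 m² → Δh = 3.63 m = 363 cm.

≈ 363 cm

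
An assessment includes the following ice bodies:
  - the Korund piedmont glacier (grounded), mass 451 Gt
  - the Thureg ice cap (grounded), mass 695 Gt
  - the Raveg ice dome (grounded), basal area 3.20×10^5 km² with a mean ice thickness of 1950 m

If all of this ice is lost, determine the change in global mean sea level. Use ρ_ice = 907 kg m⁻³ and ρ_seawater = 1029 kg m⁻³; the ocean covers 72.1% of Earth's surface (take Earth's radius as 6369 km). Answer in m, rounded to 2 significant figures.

≈ 1.5 m

Korund: 451 Gt = 4.510×10^14 kg; dividing by ρ_w = 1029 kg m⁻³ gives 4.383×10^11 m³ of water.
Thureg: 695 Gt = 6.950×10^14 kg; dividing by ρ_w = 1029 kg m⁻³ gives 6.754×10^11 m³ of water.
Raveg: ice volume = 3.20×10^5 km² × 1950 m = 6.240×10^5 km³; 6.240×10^5 × (907/1029) = 5.500×10^5 km³ of water.
Total added water ≈ 5.511×10^14 m³ over 3.68×10^14 m² → Δh = 1.50 m.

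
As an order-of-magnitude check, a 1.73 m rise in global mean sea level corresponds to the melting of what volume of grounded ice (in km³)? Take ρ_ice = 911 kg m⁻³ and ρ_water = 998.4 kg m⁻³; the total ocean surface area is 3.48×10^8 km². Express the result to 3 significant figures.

≈ 6.60×10^5 km³

Required water volume = Δh × A = 1.73 m × 3.48×10^14 m² = 6.020×10^14 m³ = 6.020×10^5 km³.
Ice volume = water volume × ρ_w/ρ_ice = 6.020×10^5 × 998.4/911 = 6.60×10^5 km³.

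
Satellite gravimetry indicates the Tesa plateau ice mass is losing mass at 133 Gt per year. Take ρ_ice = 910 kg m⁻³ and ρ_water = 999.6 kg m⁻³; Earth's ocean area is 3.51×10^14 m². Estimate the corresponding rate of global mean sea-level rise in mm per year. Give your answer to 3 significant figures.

≈ 0.379 mm/yr

ρ_w = 999.6 kg m⁻³. Annual water volume added = 133 Gt / ρ_w = 1.330×10^14 kg / 999.6 kg m⁻³ = 1.331×10^11 m³.
Δh per year = 1.331×10^11 / 3.51×10^14 = 3.79×10^-4 m = 0.379 mm.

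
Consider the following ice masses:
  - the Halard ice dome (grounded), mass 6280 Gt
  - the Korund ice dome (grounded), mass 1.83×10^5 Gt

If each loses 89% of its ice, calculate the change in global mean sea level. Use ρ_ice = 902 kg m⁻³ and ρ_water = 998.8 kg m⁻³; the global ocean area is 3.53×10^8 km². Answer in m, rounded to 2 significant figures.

≈ 0.48 m

Halard: 0.89 × 6280 Gt = 5.589×10^15 kg; dividing by ρ_w = 998.8 kg m⁻³ gives 5.596×10^12 m³ of water.
Korund: 0.89 × 1.83×10^5 Gt = 1.629×10^17 kg; dividing by ρ_w = 998.8 kg m⁻³ gives 1.631×10^14 m³ of water.
Total added water ≈ 1.687×10^14 m³ over 3.53×10^14 m² → Δh = 0.478 m.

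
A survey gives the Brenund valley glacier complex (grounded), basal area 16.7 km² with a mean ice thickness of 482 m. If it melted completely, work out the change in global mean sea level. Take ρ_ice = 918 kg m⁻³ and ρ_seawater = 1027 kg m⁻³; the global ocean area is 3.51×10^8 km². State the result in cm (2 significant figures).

Brenund: ice volume = 16.7 km² × 482 m = 8.049 km³; 8.049 × (918/1027) = 7.195 km³ of water.
Spread over 3.51×10^14 m² of ocean, Δh = 7.195×10^9 / 3.51×10^14 = 2.05×10^-5 m = 2.0×10^-3 cm.

≈ 2.0×10^-3 cm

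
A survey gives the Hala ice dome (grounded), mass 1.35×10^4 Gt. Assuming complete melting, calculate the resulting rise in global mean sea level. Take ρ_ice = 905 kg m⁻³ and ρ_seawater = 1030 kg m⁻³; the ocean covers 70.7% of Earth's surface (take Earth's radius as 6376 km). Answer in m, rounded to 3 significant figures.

≈ 0.0363 m

Hala: 1.35×10^4 Gt = 1.350×10^16 kg; dividing by ρ_w = 1030 kg m⁻³ gives 1.311×10^13 m³ of water.
Spread over 3.61×10^14 m² of ocean, Δh = 1.311×10^13 / 3.61×10^14 = 0.0363 m.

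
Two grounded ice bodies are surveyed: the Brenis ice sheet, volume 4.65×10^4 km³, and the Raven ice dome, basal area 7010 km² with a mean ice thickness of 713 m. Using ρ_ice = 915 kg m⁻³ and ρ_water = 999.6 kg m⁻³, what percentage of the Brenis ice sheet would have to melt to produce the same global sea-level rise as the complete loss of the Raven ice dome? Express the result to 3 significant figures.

Equal sea-level rise means equal mass of meltwater, i.e. equal mass of ice lost.
Ice mass of Raven: 4.573×10^15 kg; ice mass of Brenis: 4.255×10^16 kg.
Fraction required = 4.573×10^15 / 4.255×10^16 = 0.107 → 10.7 %.

≈ 10.7 %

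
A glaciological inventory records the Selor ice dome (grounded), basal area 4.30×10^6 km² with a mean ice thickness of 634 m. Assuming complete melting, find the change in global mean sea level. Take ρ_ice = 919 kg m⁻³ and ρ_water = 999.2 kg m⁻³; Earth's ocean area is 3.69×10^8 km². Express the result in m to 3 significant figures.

Selor: ice volume = 4.30×10^6 km² × 634 m = 2.726×10^6 km³; 2.726×10^6 × (919/999.2) = 2.507×10^6 km³ of water.
Spread over 3.69×10^14 m² of ocean, Δh = 2.507×10^15 / 3.69×10^14 = 6.80 m.

≈ 6.80 m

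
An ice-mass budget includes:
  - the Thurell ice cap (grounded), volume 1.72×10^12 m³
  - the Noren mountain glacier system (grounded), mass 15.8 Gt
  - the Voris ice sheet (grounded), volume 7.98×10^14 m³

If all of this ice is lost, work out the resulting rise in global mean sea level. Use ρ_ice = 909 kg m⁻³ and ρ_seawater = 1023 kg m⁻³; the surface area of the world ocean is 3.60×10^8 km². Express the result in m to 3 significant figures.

≈ 1.97 m

Thurell: 1.72×10^12 m³ × (909/1023) = 1.528×10^12 m³ of water.
Noren: 15.8 Gt = 1.580×10^13 kg; dividing by ρ_w = 1023 kg m⁻³ gives 1.544×10^10 m³ of water.
Voris: 7.98×10^14 m³ × (909/1023) = 7.091×10^14 m³ of water.
Total added water ≈ 7.106×10^14 m³ over 3.60×10^14 m² → Δh = 1.97 m.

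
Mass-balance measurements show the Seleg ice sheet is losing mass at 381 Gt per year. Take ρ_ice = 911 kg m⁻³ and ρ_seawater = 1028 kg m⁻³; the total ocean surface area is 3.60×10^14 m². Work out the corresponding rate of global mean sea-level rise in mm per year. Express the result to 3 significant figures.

≈ 1.03 mm/yr

ρ_w = 1028 kg m⁻³. Annual water volume added = 381 Gt / ρ_w = 3.810×10^14 kg / 1028 kg m⁻³ = 3.706×10^11 m³.
Δh per year = 3.706×10^11 / 3.60×10^14 = 1.03×10^-3 m = 1.03 mm.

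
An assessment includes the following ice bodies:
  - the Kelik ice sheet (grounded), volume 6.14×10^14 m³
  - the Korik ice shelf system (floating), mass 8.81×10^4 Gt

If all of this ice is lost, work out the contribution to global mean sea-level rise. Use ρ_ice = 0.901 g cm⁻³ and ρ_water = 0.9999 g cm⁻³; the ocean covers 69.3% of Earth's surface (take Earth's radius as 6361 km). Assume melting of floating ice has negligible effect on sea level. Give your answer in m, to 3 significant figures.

Kelik: 6.14×10^14 m³ × (901/999.9) = 5.533×10^14 m³ of water.
The Korik ice shelf system is floating and already displaces its own weight of water, so its melt adds essentially nothing to sea level.
Total added water ≈ 5.533×10^14 m³ over 3.52×10^14 m² → Δh = 1.57 m.

≈ 1.57 m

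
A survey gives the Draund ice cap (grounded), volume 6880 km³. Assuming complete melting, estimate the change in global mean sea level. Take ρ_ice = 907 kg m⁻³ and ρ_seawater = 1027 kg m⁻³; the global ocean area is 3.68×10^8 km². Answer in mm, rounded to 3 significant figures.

≈ 16.5 mm

Draund: 6880 km³ × (907/1027) = 6076 km³ of water.
Spread over 3.68×10^14 m² of ocean, Δh = 6.076×10^12 / 3.68×10^14 = 0.0165 m = 16.5 mm.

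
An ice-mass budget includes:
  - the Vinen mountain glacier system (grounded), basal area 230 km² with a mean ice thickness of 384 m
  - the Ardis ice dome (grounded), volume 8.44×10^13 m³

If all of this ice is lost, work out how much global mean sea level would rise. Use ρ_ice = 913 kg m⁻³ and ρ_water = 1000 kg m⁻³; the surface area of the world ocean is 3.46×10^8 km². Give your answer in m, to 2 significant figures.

Vinen: ice volume = 230 km² × 384 m = 88.32 km³; 88.32 × (913/1000) = 80.64 km³ of water.
Ardis: 8.44×10^13 m³ × (913/1000) = 7.706×10^13 m³ of water.
Total added water ≈ 7.714×10^13 m³ over 3.46×10^14 m² → Δh = 0.223 m.

≈ 0.22 m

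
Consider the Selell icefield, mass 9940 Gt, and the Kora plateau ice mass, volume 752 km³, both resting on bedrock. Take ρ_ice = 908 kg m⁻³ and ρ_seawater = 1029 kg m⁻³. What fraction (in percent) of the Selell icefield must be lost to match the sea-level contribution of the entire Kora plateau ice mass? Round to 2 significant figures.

Equal sea-level rise means equal mass of meltwater, i.e. equal mass of ice lost.
Ice mass of Kora: 6.828×10^14 kg; ice mass of Selell: 9.940×10^15 kg.
Fraction required = 6.828×10^14 / 9.940×10^15 = 0.0687 → 6.9 %.

≈ 6.9 %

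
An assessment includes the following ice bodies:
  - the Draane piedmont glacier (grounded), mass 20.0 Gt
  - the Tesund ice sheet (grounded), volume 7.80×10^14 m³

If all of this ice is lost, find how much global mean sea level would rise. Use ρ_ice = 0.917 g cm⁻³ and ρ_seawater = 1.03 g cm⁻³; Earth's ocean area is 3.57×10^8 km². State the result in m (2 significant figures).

≈ 1.9 m

Draane: 20.0 Gt = 2.000×10^13 kg; dividing by ρ_w = 1.03 g cm⁻³ = 1030 kg m⁻³ gives 1.942×10^10 m³ of water.
Tesund: 7.80×10^14 m³ × (917/1030) = 6.944×10^14 m³ of water.
Total added water ≈ 6.944×10^14 m³ over 3.57×10^14 m² → Δh = 1.95 m.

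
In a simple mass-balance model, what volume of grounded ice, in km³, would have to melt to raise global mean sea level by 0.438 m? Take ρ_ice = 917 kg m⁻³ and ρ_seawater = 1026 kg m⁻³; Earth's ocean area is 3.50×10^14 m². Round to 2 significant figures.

≈ 1.7×10^5 km³

Required water volume = Δh × A = 0.438 m × 3.50×10^14 m² = 1.533×10^14 m³ = 1.533×10^5 km³.
Ice volume = water volume × ρ_w/ρ_ice = 1.533×10^5 × 1026/917 = 1.7×10^5 km³.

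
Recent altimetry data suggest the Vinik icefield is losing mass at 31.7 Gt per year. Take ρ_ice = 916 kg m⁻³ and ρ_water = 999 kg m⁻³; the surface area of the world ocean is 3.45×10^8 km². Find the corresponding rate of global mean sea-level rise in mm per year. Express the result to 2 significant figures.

≈ 0.092 mm/yr

ρ_w = 999 kg m⁻³. Annual water volume added = 31.7 Gt / ρ_w = 3.170×10^13 kg / 999 kg m⁻³ = 3.173×10^10 m³.
Δh per year = 3.173×10^10 / 3.45×10^14 = 9.20×10^-5 m = 0.092 mm.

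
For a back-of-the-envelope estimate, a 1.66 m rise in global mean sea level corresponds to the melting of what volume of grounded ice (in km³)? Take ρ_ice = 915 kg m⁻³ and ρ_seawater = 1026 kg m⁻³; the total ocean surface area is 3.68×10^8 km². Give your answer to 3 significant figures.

≈ 6.85×10^5 km³

Required water volume = Δh × A = 1.66 m × 3.68×10^14 m² = 6.109×10^14 m³ = 6.109×10^5 km³.
Ice volume = water volume × ρ_w/ρ_ice = 6.109×10^5 × 1026/915 = 6.85×10^5 km³.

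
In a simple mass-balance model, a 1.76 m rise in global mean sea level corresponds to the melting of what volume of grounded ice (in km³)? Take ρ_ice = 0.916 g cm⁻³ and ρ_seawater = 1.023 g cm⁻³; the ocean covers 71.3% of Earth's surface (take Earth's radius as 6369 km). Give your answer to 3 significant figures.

Required water volume = Δh × A = 1.76 m × 3.63×10^14 m² = 6.397×10^14 m³ = 6.397×10^5 km³.
Ice volume = water volume × ρ_w/ρ_ice = 6.397×10^5 × 1023/916 = 7.14×10^5 km³.

≈ 7.14×10^5 km³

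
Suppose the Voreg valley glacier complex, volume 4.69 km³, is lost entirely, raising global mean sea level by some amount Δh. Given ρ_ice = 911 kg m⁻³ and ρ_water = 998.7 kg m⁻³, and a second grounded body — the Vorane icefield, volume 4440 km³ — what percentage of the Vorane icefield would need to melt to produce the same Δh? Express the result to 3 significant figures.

Equal sea-level rise means equal mass of meltwater, i.e. equal mass of ice lost.
Ice mass of Voreg: 4.273×10^12 kg; ice mass of Vorane: 4.045×10^15 kg.
Fraction required = 4.273×10^12 / 4.045×10^15 = 1.06×10^-3 → 0.106 %.

≈ 0.106 %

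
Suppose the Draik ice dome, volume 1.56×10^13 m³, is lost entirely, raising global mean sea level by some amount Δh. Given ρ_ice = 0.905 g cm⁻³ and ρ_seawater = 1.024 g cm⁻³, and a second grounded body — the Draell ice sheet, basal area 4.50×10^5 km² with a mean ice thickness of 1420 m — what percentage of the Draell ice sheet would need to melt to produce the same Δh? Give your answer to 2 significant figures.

≈ 2.4 %

Equal sea-level rise means equal mass of meltwater, i.e. equal mass of ice lost.
Ice mass of Draik: 1.412×10^16 kg; ice mass of Draell: 5.783×10^17 kg.
Fraction required = 1.412×10^16 / 5.783×10^17 = 0.0244 → 2.4 %.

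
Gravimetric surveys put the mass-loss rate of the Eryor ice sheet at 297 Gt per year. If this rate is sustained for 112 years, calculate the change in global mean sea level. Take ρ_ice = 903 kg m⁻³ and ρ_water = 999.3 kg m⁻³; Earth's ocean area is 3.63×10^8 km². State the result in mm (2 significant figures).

≈ 92 mm

Total mass lost = 297 Gt/yr × 112 yr = 3.326×10^4 Gt = 3.326×10^16 kg.
ρ_w = 999.3 kg m⁻³, so water volume = 3.326×10^16 / 999.3 = 3.329×10^13 m³.
Δh = 3.329×10^13 / 3.63×10^14 = 0.0917 m = 92 mm.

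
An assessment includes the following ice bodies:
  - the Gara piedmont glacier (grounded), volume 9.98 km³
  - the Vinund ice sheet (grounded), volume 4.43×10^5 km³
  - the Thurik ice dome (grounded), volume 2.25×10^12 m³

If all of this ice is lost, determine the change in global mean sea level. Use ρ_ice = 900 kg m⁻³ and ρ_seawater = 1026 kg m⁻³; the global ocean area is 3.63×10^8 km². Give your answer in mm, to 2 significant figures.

≈ 1100 mm

Gara: 9.98 km³ × (900/1026) = 8.754 km³ of water.
Vinund: 4.43×10^5 km³ × (900/1026) = 3.886×10^5 km³ of water.
Thurik: 2.25×10^12 m³ × (900/1026) = 1.974×10^12 m³ of water.
Total added water ≈ 3.906×10^14 m³ over 3.63×10^14 m² → Δh = 1.08 m = 1100 mm.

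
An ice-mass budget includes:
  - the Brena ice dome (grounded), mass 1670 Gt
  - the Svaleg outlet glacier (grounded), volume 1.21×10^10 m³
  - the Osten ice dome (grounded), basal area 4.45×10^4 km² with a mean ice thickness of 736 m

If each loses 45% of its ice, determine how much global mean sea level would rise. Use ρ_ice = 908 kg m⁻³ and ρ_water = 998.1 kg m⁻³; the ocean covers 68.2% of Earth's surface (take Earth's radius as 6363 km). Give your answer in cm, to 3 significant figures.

Brena: 0.45 × 1670 Gt = 7.515×10^14 kg; dividing by ρ_w = 998.1 kg m⁻³ gives 7.529×10^11 m³ of water.
Svaleg: 0.45 × 1.21×10^10 m³ × (908/998.1) = 4.953×10^9 m³ of water.
Osten: ice volume = 4.45×10^4 km² × 736 m = 3.275×10^4 km³; 0.45 × 3.275×10^4 × (908/998.1) = 1.341×10^4 km³ of water.
Total added water ≈ 1.417×10^13 m³ over 3.47×10^14 m² → Δh = 0.0408 m = 4.08 cm.

≈ 4.08 cm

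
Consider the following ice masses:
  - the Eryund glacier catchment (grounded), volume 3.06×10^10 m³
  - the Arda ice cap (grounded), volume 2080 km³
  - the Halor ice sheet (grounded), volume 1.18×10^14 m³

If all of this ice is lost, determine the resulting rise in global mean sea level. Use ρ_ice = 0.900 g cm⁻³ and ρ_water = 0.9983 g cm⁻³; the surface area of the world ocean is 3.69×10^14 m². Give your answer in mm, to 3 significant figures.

≈ 293 mm

Eryund: 3.06×10^10 m³ × (900/998.3) = 2.759×10^10 m³ of water.
Arda: 2080 km³ × (900/998.3) = 1875 km³ of water.
Halor: 1.18×10^14 m³ × (900/998.3) = 1.064×10^14 m³ of water.
Total added water ≈ 1.083×10^14 m³ over 3.69×10^14 m² → Δh = 0.293 m = 293 mm.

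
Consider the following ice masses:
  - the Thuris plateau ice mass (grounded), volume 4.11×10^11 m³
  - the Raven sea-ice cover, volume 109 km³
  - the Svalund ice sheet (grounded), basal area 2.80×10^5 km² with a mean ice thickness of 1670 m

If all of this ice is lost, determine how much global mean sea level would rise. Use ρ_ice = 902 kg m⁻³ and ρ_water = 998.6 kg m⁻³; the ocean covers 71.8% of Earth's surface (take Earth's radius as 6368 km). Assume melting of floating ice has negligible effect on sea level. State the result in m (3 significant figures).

≈ 1.16 m

Thuris: 4.11×10^11 m³ × (902/998.6) = 3.712×10^11 m³ of water.
The Raven sea-ice cover is floating and already displaces its own weight of water, so its melt adds essentially nothing to sea level.
Svalund: ice volume = 2.80×10^5 km² × 1670 m = 4.676×10^5 km³; 4.676×10^5 × (902/998.6) = 4.224×10^5 km³ of water.
Total added water ≈ 4.227×10^14 m³ over 3.66×10^14 m² → Δh = 1.16 m.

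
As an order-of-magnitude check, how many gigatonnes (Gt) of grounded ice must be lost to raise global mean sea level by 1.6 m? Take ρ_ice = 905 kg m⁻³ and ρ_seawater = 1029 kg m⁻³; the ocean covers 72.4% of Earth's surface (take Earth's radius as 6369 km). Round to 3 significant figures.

Required water volume = Δh × A = 1.6 m × 3.69×10^14 m² = 5.905×10^14 m³.
ρ_w = 1029 kg m⁻³, so the mass of water = 5.905×10^14 m³ × 1029 kg m⁻³ = 6.076×10^17 kg = 6.08×10^5 Gt (and the same mass of ice, by conservation).

≈ 6.08×10^5 Gt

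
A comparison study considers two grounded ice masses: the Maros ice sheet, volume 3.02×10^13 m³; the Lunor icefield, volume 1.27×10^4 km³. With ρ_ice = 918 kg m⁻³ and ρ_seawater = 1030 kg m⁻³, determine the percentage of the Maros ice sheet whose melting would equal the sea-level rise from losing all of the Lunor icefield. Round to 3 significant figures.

≈ 42.1 %

Equal sea-level rise means equal mass of meltwater, i.e. equal mass of ice lost.
Ice mass of Lunor: 1.166×10^16 kg; ice mass of Maros: 2.772×10^16 kg.
Fraction required = 1.166×10^16 / 2.772×10^16 = 0.421 → 42.1 %.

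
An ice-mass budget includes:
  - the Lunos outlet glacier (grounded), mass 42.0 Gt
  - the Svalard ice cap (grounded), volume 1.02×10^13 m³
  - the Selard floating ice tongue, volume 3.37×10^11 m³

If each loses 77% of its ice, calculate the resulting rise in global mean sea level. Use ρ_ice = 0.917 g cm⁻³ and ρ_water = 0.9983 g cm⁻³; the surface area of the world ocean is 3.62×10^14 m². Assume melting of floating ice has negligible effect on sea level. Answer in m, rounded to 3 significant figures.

≈ 0.0200 m

Lunos: 0.77 × 42.0 Gt = 3.234×10^13 kg; dividing by ρ_w = 0.9983 g cm⁻³ = 998.3 kg m⁻³ gives 3.240×10^10 m³ of water.
Svalard: 0.77 × 1.02×10^13 m³ × (917/998.3) = 7.214×10^12 m³ of water.
The Selard floating ice tongue is floating and already displaces its own weight of water, so its melt adds essentially nothing to sea level.
Total added water ≈ 7.247×10^12 m³ over 3.62×10^14 m² → Δh = 0.0200 m.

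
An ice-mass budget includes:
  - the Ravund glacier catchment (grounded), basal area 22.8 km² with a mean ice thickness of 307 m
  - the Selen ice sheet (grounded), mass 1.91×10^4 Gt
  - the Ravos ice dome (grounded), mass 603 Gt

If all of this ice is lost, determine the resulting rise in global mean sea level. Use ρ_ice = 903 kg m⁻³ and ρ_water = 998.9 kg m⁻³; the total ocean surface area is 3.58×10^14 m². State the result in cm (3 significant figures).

Ravund: ice volume = 22.8 km² × 307 m = 7.000 km³; 7.000 × (903/998.9) = 6.328 km³ of water.
Selen: 1.91×10^4 Gt = 1.910×10^16 kg; dividing by ρ_w = 998.9 kg m⁻³ gives 1.912×10^13 m³ of water.
Ravos: 603 Gt = 6.030×10^14 kg; dividing by ρ_w = 998.9 kg m⁻³ gives 6.037×10^11 m³ of water.
Total added water ≈ 1.973×10^13 m³ over 3.58×10^14 m² → Δh = 0.0551 m = 5.51 cm.

≈ 5.51 cm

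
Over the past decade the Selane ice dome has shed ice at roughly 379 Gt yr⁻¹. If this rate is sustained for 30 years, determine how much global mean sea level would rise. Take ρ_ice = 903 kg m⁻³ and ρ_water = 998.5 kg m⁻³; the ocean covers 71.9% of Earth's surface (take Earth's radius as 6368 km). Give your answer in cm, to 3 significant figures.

≈ 3.11 cm

Total mass lost = 379 Gt/yr × 30 yr = 1.137×10^4 Gt = 1.137×10^16 kg.
ρ_w = 998.5 kg m⁻³, so water volume = 1.137×10^16 / 998.5 = 1.139×10^13 m³.
Δh = 1.139×10^13 / 3.66×10^14 = 0.0311 m = 3.11 cm.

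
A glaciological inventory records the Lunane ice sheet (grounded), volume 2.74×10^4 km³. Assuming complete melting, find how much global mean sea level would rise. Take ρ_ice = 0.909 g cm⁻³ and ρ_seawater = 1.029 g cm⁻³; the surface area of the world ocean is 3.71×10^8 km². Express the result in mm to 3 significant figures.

≈ 65.2 mm

Lunane: 2.74×10^4 km³ × (909/1029) = 2.420×10^4 km³ of water.
Spread over 3.71×10^14 m² of ocean, Δh = 2.420×10^13 / 3.71×10^14 = 0.0652 m = 65.2 mm.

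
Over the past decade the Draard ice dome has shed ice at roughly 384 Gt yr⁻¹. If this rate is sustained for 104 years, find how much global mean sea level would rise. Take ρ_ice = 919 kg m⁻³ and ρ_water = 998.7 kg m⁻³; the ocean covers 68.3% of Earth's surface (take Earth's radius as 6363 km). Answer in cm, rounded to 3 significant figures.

≈ 11.5 cm

Total mass lost = 384 Gt/yr × 104 yr = 3.994×10^4 Gt = 3.994×10^16 kg.
ρ_w = 998.7 kg m⁻³, so water volume = 3.994×10^16 / 998.7 = 3.999×10^13 m³.
Δh = 3.999×10^13 / 3.47×10^14 = 0.115 m = 11.5 cm.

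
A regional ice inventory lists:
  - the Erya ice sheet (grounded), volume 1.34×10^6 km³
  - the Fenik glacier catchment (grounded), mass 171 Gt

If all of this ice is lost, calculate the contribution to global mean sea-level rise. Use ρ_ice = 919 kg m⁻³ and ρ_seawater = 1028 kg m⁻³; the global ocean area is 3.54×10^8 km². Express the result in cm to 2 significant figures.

Erya: 1.34×10^6 km³ × (919/1028) = 1.198×10^6 km³ of water.
Fenik: 171 Gt = 1.710×10^14 kg; dividing by ρ_w = 1028 kg m⁻³ gives 1.663×10^11 m³ of water.
Total added water ≈ 1.198×10^15 m³ over 3.54×10^14 m² → Δh = 3.38 m = 340 cm.

≈ 340 cm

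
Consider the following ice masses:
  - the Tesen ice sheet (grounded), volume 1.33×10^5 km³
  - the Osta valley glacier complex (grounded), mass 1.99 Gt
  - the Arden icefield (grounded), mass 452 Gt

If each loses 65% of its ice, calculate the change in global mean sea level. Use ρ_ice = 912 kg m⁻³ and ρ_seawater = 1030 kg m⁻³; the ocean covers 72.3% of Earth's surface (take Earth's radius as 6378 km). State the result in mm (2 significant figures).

≈ 210 mm

Tesen: 0.65 × 1.33×10^5 km³ × (912/1030) = 7.655×10^4 km³ of water.
Osta: 0.65 × 1.99 Gt = 1.294×10^12 kg; dividing by ρ_w = 1030 kg m⁻³ gives 1.256×10^9 m³ of water.
Arden: 0.65 × 452 Gt = 2.938×10^14 kg; dividing by ρ_w = 1030 kg m⁻³ gives 2.852×10^11 m³ of water.
Total added water ≈ 7.683×10^13 m³ over 3.70×10^14 m² → Δh = 0.208 m = 210 mm.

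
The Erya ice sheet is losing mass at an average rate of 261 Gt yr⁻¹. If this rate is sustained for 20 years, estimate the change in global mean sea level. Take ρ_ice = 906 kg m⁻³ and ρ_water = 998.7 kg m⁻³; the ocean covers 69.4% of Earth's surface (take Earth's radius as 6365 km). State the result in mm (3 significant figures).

Total mass lost = 261 Gt/yr × 20 yr = 5220 Gt = 5.220×10^15 kg.
ρ_w = 998.7 kg m⁻³, so water volume = 5.220×10^15 / 998.7 = 5.227×10^12 m³.
Δh = 5.227×10^12 / 3.53×10^14 = 0.0148 m = 14.8 mm.

≈ 14.8 mm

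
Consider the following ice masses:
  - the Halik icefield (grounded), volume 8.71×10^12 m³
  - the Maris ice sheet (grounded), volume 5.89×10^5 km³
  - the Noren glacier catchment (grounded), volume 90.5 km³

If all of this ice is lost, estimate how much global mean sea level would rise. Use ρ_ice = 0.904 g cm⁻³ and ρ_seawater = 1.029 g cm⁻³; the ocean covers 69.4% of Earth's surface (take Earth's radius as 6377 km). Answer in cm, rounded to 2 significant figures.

Halik: 8.71×10^12 m³ × (904/1029) = 7.652×10^12 m³ of water.
Maris: 5.89×10^5 km³ × (904/1029) = 5.174×10^5 km³ of water.
Noren: 90.5 km³ × (904/1029) = 79.51 km³ of water.
Total added water ≈ 5.252×10^14 m³ over 3.55×10^14 m² → Δh = 1.48 m = 150 cm.

≈ 150 cm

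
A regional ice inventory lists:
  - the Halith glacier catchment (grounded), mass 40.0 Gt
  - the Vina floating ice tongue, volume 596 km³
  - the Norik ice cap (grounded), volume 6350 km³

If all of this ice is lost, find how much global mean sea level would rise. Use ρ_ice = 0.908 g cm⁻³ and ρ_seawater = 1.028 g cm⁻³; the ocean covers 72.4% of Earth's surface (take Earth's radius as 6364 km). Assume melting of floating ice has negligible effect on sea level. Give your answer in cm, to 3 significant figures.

≈ 1.53 cm

Halith: 40.0 Gt = 4.000×10^13 kg; dividing by ρ_w = 1.028 g cm⁻³ = 1028 kg m⁻³ gives 3.891×10^10 m³ of water.
The Vina floating ice tongue is floating and already displaces its own weight of water, so its melt adds essentially nothing to sea level.
Norik: 6350 km³ × (908/1028) = 5609 km³ of water.
Total added water ≈ 5.648×10^12 m³ over 3.68×10^14 m² → Δh = 0.0153 m = 1.53 cm.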